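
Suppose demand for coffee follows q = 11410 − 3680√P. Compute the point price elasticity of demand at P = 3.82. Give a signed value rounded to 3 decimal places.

dq/dP = −3680/(2√P) = -941.426. At P = 3.82, q = 4217.51.
Ed = (dq/dP)·(P/q) = (-941.426) × (3.82/4217.51) = -0.85269…

-0.853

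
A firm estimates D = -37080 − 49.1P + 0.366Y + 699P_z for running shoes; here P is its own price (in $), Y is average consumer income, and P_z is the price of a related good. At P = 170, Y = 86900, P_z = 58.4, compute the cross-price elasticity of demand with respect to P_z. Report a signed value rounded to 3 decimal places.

At the given values, D = -37080 − 49.1(170) + 0.366(86900) + 699(58.4) = 27200.
∂D/∂P_z = 699.
E = (699) × (58.4/27200) = 1.50079…

1.501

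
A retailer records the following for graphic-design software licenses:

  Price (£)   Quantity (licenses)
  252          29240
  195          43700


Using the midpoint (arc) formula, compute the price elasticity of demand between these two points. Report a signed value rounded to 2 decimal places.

%ΔQ = (43700 − 29240) / [(29240 + 43700)/2] = 14460/36470 = 0.396490…
%ΔP = (195 − 252) / [(252 + 195)/2] = -57/223.5 = -0.255033…
Arc Ed = %ΔQ / %ΔP = (14460/36470) / (-57/223.5) = -1.5546…

-1.55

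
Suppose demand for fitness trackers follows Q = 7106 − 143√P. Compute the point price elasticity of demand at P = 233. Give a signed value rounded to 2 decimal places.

dQ/dP = −143/(2√P) = -4.68412. At P = 233, Q = 4923.2.
Ed = (dQ/dP)·(P/Q) = (-4.68412) × (233/4923.2) = -0.2216…

-0.22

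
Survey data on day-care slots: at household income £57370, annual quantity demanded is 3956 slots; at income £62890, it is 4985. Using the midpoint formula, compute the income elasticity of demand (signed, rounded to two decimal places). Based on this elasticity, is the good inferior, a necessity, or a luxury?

%ΔQ = (4985 − 3956)/[( 3956 + 4985)/2] = 1029/4470.5 = 0.230175…
%ΔIncome = (62890 − 57370)/[( 57370 + 62890)/2] = 5520/60130 = 0.091801…
E_income = (1029/4470.5) / (5520/60130) = 2.5073…
E_income > 1 ⇒ normal good, luxury.

2.51; luxury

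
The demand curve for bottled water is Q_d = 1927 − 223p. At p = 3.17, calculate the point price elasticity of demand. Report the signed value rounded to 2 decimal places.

-0.58

dQ_d/dp = −223. At p = 3.17, Q_d = 1927 − 223(3.17) = 1220.09.
Ed = (dQ_d/dp)·(p/Q_d) = −223 × (3.17/1220.09) = -0.5793…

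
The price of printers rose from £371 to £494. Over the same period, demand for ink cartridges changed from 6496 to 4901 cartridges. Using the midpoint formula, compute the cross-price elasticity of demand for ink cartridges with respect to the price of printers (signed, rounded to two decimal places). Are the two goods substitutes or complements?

%ΔQ_{ink cartridges} = (4901 − 6496)/avg = -1595/5698.5 = -0.279898…
%ΔP_{printers} = (494 − 371)/avg = 123/432.5 = 0.284393…
E_cross = (-1595/5698.5) / (123/432.5) = -0.9841…
E_cross < 0 ⇒ the goods are complements.

-0.98; complements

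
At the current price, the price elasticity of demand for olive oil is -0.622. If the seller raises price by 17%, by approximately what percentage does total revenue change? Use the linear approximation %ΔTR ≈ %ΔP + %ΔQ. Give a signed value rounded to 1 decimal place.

%ΔQ ≈ Ed × %ΔP = (-0.622) × (+17%) = -10.5740%
%ΔTR ≈ %ΔP + %ΔQ = (+17%) + (-10.5740%) = +6.4260%

+6.4%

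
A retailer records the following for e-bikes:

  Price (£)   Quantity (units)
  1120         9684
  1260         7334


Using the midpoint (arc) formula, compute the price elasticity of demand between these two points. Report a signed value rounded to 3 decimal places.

-2.348

%ΔQ = (7334 − 9684) / [(9684 + 7334)/2] = -2350/8509 = -0.276178…
%ΔP = (1260 − 1120) / [(1120 + 1260)/2] = 140/1190 = 0.117647…
Arc Ed = %ΔQ / %ΔP = (-2350/8509) / (140/1190) = -2.34751…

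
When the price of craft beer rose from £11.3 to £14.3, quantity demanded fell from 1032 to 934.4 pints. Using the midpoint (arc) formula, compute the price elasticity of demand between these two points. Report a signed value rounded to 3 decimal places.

-0.424

%ΔQ = (934.4 − 1032) / [(1032 + 934.4)/2] = -97.6/983.2 = -0.099267…
%ΔP = (14.3 − 11.3) / [(11.3 + 14.3)/2] = 3/12.8 = 0.234375
Arc Ed = %ΔQ / %ΔP = (-97.6/983.2) / (3/12.8) = -0.42354…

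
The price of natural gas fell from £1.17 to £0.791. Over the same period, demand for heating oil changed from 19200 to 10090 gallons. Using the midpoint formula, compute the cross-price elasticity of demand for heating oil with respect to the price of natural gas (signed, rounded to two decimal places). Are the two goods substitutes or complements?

1.61; substitutes

%ΔQ_{heating oil} = (10090 − 19200)/avg = -9110/14645 = -0.622055…
%ΔP_{natural gas} = (0.791 − 1.17)/avg = -0.379/0.9805 = -0.386537…
E_cross = (-9110/14645) / (-0.379/0.9805) = 1.6093…
E_cross > 0 ⇒ the goods are substitutes.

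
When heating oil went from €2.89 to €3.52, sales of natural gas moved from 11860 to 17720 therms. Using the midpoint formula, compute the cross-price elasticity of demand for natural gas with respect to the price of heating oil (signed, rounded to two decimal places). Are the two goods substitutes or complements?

2.02; substitutes

%ΔQ_{natural gas} = (17720 − 11860)/avg = 5860/14790 = 0.396213…
%ΔP_{heating oil} = (3.52 − 2.89)/avg = 0.63/3.205 = 0.196567…
E_cross = (5860/14790) / (0.63/3.205) = 2.0156…
E_cross > 0 ⇒ the goods are substitutes.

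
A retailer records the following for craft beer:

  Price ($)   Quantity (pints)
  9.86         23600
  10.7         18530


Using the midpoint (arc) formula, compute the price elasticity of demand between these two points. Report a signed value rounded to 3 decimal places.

-2.946

%ΔQ = (18530 − 23600) / [(23600 + 18530)/2] = -5070/21065 = -0.240683…
%ΔP = (10.7 − 9.86) / [(9.86 + 10.7)/2] = 0.84/10.28 = 0.081712…
Arc Ed = %ΔQ / %ΔP = (-5070/21065) / (0.84/10.28) = -2.94550…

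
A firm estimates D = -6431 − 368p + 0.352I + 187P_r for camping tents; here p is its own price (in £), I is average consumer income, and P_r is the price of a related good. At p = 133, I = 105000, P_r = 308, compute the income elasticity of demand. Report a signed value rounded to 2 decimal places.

At the given values, D = -6431 − 368(133) + 0.352(105000) + 187(308) = 39181.
∂D/∂I = 0.352.
E = (0.352) × (105000/39181) = 0.9433…

0.94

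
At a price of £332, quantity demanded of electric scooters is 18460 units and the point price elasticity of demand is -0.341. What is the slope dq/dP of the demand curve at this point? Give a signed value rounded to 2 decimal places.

-18.96

Ed = (dq/dP)·(P/q) ⇒ dq/dP = Ed·q/P = (-0.341)·18460/332 = -18.9604…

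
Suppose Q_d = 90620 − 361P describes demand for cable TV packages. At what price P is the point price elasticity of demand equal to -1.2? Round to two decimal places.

Ed = −361P/(90620 − 361P). Set this equal to -1.2:
361P = 1.2·(90620 − 361P) ⇒ 361P(1 + 1.2) = 1.2·90620
P = 1.2·90620 / (361·2.2) = 136.9226…

136.92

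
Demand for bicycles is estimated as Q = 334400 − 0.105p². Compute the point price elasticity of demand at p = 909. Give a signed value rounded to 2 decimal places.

-0.70

dQ/dp = −2·0.105·p = -190.89. At p = 909, Q = 247640.495.
Ed = (dQ/dp)·(p/Q) = (-190.89) × (909/247640.495) = -0.7006…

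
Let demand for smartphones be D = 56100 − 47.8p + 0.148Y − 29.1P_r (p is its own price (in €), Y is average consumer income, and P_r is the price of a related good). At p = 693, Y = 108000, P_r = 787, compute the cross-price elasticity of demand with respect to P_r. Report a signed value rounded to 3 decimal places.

-1.426

At the given values, D = 56100 − 47.8(693) + 0.148(108000) − 29.1(787) = 16056.9.
∂D/∂P_r = -29.1.
E = (-29.1) × (787/16056.9) = -1.42628…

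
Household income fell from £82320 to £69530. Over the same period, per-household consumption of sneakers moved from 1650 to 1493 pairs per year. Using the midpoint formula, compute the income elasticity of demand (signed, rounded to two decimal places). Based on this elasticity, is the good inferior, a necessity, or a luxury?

%ΔQ = (1493 − 1650)/[( 1650 + 1493)/2] = -157/1571.5 = -0.099904…
%ΔIncome = (69530 − 82320)/[( 82320 + 69530)/2] = -12790/75925 = -0.168455…
E_income = (-157/1571.5) / (-12790/75925) = 0.5930…
0 < E_income < 1 ⇒ normal good, necessity.

0.59; necessity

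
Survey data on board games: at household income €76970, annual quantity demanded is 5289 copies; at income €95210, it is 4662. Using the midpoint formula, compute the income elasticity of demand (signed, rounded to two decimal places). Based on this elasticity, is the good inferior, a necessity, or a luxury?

-0.59; inferior

%ΔQ = (4662 − 5289)/[( 5289 + 4662)/2] = -627/4975.5 = -0.126017…
%ΔIncome = (95210 − 76970)/[( 76970 + 95210)/2] = 18240/86090 = 0.211871…
E_income = (-627/4975.5) / (18240/86090) = -0.5947…
E_income < 0 ⇒ inferior good.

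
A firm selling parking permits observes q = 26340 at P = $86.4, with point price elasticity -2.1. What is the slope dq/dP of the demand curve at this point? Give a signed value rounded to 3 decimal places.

-640.208

Ed = (dq/dP)·(P/q) ⇒ dq/dP = Ed·q/P = (-2.1)·26340/86.4 = -640.20833…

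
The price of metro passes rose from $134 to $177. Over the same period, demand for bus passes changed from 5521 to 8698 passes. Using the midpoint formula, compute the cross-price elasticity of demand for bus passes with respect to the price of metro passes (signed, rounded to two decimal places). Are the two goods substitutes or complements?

1.62; substitutes

%ΔQ_{bus passes} = (8698 − 5521)/avg = 3177/7109.5 = 0.446866…
%ΔP_{metro passes} = (177 − 134)/avg = 43/155.5 = 0.276527…
E_cross = (3177/7109.5) / (43/155.5) = 1.6159…
E_cross > 0 ⇒ the goods are substitutes.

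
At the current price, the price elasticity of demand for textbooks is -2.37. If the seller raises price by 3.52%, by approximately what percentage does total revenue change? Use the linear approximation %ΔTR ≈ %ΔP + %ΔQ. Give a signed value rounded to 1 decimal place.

%ΔQ ≈ Ed × %ΔP = (-2.37) × (+3.52%) = -8.3424%
%ΔTR ≈ %ΔP + %ΔQ = (+3.52%) + (-8.3424%) = -4.8224%

-4.8%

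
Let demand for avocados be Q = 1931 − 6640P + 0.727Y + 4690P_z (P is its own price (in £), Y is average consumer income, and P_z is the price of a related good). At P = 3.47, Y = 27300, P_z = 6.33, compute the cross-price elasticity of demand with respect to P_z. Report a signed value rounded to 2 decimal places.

At the given values, Q = 1931 − 6640(3.47) + 0.727(27300) + 4690(6.33) = 28425.
∂Q/∂P_z = 4690.
E = (4690) × (6.33/28425) = 1.0444…

1.04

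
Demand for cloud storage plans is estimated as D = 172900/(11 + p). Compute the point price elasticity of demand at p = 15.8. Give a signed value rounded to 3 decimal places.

-0.590

dD/dp = −172900/(11 + p)² = -240.727. At p = 15.8, D = 6451.49.
Ed = (dD/dp)·(p/D) = (-240.727) × (15.8/6451.49) = -0.58955…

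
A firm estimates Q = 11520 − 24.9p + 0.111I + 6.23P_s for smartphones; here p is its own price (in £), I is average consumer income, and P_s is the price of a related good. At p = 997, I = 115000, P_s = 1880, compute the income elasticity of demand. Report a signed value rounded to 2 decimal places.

1.14

At the given values, Q = 11520 − 24.9(997) + 0.111(115000) + 6.23(1880) = 11172.1.
∂Q/∂I = 0.111.
E = (0.111) × (115000/11172.1) = 1.1425…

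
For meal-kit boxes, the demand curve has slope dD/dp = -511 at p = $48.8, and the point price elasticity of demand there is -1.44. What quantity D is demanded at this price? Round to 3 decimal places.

17317.222

Ed = (dD/dp)·(p/D) ⇒ D = (dD/dp)·p/Ed = (-511)·48.8/(-1.44) = 17317.22222…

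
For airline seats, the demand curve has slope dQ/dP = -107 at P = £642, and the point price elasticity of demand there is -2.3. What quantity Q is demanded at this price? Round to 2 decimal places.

Ed = (dQ/dP)·(P/Q) ⇒ Q = (dQ/dP)·P/Ed = (-107)·642/(-2.3) = 29866.9565…

29866.96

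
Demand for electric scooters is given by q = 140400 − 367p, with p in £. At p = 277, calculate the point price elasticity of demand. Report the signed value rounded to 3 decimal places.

-2.624

dq/dp = −367. At p = 277, q = 140400 − 367(277) = 38741.
Ed = (dq/dp)·(p/q) = −367 × (277/38741) = -2.62406…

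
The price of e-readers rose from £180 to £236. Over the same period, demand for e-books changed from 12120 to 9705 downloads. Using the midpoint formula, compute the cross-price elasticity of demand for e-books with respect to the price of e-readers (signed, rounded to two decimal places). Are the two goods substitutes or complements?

%ΔQ_{e-books} = (9705 − 12120)/avg = -2415/10912.5 = -0.221305…
%ΔP_{e-readers} = (236 − 180)/avg = 56/208 = 0.269230…
E_cross = (-2415/10912.5) / (56/208) = -0.8219…
E_cross < 0 ⇒ the goods are complements.

-0.82; complements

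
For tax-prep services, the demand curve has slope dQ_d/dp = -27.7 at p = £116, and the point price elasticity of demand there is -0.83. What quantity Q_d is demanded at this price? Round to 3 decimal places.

Ed = (dQ_d/dp)·(p/Q_d) ⇒ Q_d = (dQ_d/dp)·p/Ed = (-27.7)·116/(-0.83) = 3871.32530…

3871.325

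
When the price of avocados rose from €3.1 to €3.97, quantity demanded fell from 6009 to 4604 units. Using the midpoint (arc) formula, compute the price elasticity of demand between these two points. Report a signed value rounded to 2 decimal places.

-1.08

%ΔQ = (4604 − 6009) / [(6009 + 4604)/2] = -1405/5306.5 = -0.264769…
%ΔP = (3.97 − 3.1) / [(3.1 + 3.97)/2] = 0.87/3.535 = 0.246110…
Arc Ed = %ΔQ / %ΔP = (-1405/5306.5) / (0.87/3.535) = -1.0758…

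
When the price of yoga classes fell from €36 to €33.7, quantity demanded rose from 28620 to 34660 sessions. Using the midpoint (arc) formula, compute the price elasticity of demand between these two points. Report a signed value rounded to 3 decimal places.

%ΔQ = (34660 − 28620) / [(28620 + 34660)/2] = 6040/31640 = 0.190897…
%ΔP = (33.7 − 36) / [(36 + 33.7)/2] = -2.3/34.85 = -0.065997…
Arc Ed = %ΔQ / %ΔP = (6040/31640) / (-2.3/34.85) = -2.89251…

-2.893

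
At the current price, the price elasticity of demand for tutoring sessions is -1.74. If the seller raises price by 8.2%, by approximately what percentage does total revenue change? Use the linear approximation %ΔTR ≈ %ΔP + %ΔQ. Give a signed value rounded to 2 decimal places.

%ΔQ ≈ Ed × %ΔP = (-1.74) × (+8.2%) = -14.2680%
%ΔTR ≈ %ΔP + %ΔQ = (+8.2%) + (-14.2680%) = -6.0680%

-6.07%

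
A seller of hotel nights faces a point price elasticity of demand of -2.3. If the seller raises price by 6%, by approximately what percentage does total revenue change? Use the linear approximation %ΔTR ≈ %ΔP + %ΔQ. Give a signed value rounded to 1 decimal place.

-7.8%

%ΔQ ≈ Ed × %ΔP = (-2.3) × (+6%) = -13.8000%
%ΔTR ≈ %ΔP + %ΔQ = (+6%) + (-13.8000%) = -7.8000%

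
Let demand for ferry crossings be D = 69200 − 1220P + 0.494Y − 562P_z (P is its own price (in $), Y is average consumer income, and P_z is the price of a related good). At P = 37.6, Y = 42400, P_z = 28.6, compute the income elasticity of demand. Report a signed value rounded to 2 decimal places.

At the given values, D = 69200 − 1220(37.6) + 0.494(42400) − 562(28.6) = 28200.4.
∂D/∂Y = 0.494.
E = (0.494) × (42400/28200.4) = 0.7427…

0.74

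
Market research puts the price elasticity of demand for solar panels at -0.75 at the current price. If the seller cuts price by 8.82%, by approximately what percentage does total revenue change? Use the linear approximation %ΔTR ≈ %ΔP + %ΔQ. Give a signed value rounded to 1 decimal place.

-2.2%

%ΔQ ≈ Ed × %ΔP = (-0.75) × (-8.82%) = +6.6150%
%ΔTR ≈ %ΔP + %ΔQ = (-8.82%) + (+6.6150%) = -2.2050%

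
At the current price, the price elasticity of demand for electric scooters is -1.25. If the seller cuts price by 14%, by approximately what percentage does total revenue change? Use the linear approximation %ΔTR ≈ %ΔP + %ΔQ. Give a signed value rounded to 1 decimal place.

+3.5%

%ΔQ ≈ Ed × %ΔP = (-1.25) × (-14%) = +17.5000%
%ΔTR ≈ %ΔP + %ΔQ = (-14%) + (+17.5000%) = +3.5000%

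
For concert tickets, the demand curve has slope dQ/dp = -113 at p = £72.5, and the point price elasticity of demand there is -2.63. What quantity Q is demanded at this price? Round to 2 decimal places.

Ed = (dQ/dp)·(p/Q) ⇒ Q = (dQ/dp)·p/Ed = (-113)·72.5/(-2.63) = 3115.0190…

3115.02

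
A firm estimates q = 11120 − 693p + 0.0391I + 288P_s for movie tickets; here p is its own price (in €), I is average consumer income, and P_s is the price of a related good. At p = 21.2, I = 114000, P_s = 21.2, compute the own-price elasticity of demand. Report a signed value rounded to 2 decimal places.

At the given values, q = 11120 − 693(21.2) + 0.0391(114000) + 288(21.2) = 6991.4.
∂q/∂p = −693.
E = (-693) × (21.2/6991.4) = -2.1013…

-2.10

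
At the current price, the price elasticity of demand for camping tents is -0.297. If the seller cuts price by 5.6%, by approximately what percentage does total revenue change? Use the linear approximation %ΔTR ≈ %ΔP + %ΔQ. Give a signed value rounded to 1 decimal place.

-3.9%

%ΔQ ≈ Ed × %ΔP = (-0.297) × (-5.6%) = +1.6632%
%ΔTR ≈ %ΔP + %ΔQ = (-5.6%) + (+1.6632%) = -3.9368%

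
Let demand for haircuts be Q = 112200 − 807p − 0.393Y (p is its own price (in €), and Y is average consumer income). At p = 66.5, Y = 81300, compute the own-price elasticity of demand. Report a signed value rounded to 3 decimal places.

-2.019

At the given values, Q = 112200 − 807(66.5) − 0.393(81300) = 26583.6.
∂Q/∂p = −807.
E = (-807) × (66.5/26583.6) = -2.01874…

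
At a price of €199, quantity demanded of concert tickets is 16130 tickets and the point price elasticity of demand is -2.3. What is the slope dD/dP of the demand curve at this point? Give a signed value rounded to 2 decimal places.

-186.43

Ed = (dD/dP)·(P/D) ⇒ dD/dP = Ed·D/P = (-2.3)·16130/199 = -186.4271…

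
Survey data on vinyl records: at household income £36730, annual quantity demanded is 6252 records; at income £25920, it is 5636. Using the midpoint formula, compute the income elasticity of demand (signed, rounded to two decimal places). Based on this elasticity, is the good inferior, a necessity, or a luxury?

0.30; necessity

%ΔQ = (5636 − 6252)/[( 6252 + 5636)/2] = -616/5944 = -0.103633…
%ΔIncome = (25920 − 36730)/[( 36730 + 25920)/2] = -10810/31325 = -0.345091…
E_income = (-616/5944) / (-10810/31325) = 0.3003…
0 < E_income < 1 ⇒ normal good, necessity.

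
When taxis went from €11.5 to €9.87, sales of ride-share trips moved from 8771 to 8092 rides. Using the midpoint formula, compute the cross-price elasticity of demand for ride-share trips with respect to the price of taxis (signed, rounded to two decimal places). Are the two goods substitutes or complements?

0.53; substitutes

%ΔQ_{ride-share trips} = (8092 − 8771)/avg = -679/8431.5 = -0.080531…
%ΔP_{taxis} = (9.87 − 11.5)/avg = -1.63/10.685 = -0.152550…
E_cross = (-679/8431.5) / (-1.63/10.685) = 0.5279…
E_cross > 0 ⇒ the goods are substitutes.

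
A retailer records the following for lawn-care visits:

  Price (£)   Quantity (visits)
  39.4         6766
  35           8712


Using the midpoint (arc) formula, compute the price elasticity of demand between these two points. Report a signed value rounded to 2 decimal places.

%ΔQ = (8712 − 6766) / [(6766 + 8712)/2] = 1946/7739 = 0.251453…
%ΔP = (35 − 39.4) / [(39.4 + 35)/2] = -4.4/37.2 = -0.118279…
Arc Ed = %ΔQ / %ΔP = (1946/7739) / (-4.4/37.2) = -2.1259…

-2.13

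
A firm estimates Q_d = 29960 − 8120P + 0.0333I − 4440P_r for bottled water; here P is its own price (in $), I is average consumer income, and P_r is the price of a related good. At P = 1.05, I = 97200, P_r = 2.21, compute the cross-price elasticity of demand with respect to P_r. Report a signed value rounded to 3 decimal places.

-0.660

At the given values, Q_d = 29960 − 8120(1.05) + 0.0333(97200) − 4440(2.21) = 14858.36.
∂Q_d/∂P_r = -4440.
E = (-4440) × (2.21/14858.36) = -0.66039…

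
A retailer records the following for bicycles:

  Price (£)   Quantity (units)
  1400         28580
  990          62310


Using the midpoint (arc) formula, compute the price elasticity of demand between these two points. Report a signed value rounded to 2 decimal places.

%ΔQ = (62310 − 28580) / [(28580 + 62310)/2] = 33730/45445 = 0.742215…
%ΔP = (990 − 1400) / [(1400 + 990)/2] = -410/1195 = -0.343096…
Arc Ed = %ΔQ / %ΔP = (33730/45445) / (-410/1195) = -2.1632…

-2.16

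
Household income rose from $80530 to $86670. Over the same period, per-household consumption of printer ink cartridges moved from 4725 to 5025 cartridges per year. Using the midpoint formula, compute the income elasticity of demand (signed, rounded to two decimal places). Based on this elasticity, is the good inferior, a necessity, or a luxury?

0.84; necessity

%ΔQ = (5025 − 4725)/[( 4725 + 5025)/2] = 300/4875 = 0.061538…
%ΔIncome = (86670 − 80530)/[( 80530 + 86670)/2] = 6140/83600 = 0.073444…
E_income = (300/4875) / (6140/83600) = 0.8378…
0 < E_income < 1 ⇒ normal good, necessity.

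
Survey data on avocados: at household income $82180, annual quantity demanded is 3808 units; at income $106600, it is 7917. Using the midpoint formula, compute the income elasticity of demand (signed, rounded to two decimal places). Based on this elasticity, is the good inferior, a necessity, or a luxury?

2.71; luxury

%ΔQ = (7917 − 3808)/[( 3808 + 7917)/2] = 4109/5862.5 = 0.700895…
%ΔIncome = (106600 − 82180)/[( 82180 + 106600)/2] = 24420/94390 = 0.258713…
E_income = (4109/5862.5) / (24420/94390) = 2.7091…
E_income > 1 ⇒ normal good, luxury.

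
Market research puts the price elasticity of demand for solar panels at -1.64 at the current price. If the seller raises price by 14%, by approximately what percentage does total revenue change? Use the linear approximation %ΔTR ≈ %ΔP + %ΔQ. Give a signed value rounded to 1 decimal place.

-9.0%

%ΔQ ≈ Ed × %ΔP = (-1.64) × (+14%) = -22.9600%
%ΔTR ≈ %ΔP + %ΔQ = (+14%) + (-22.9600%) = -8.9600%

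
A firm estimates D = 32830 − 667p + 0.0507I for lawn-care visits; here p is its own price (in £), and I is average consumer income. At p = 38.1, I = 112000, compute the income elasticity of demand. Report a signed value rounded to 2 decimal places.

0.43

At the given values, D = 32830 − 667(38.1) + 0.0507(112000) = 13095.7.
∂D/∂I = 0.0507.
E = (0.0507) × (112000/13095.7) = 0.4336…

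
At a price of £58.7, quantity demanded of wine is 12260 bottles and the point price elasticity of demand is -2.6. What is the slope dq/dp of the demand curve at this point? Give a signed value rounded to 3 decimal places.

Ed = (dq/dp)·(p/q) ⇒ dq/dp = Ed·q/p = (-2.6)·12260/58.7 = -543.03236…

-543.032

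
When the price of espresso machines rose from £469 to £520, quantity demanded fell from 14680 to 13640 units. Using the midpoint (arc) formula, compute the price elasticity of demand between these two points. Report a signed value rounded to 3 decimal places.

%ΔQ = (13640 − 14680) / [(14680 + 13640)/2] = -1040/14160 = -0.073446…
%ΔP = (520 − 469) / [(469 + 520)/2] = 51/494.5 = 0.103134…
Arc Ed = %ΔQ / %ΔP = (-1040/14160) / (51/494.5) = -0.71214…

-0.712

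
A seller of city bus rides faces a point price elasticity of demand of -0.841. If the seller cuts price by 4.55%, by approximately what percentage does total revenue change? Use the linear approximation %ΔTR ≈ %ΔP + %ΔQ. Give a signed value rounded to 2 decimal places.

-0.72%

%ΔQ ≈ Ed × %ΔP = (-0.841) × (-4.55%) = +3.8266%
%ΔTR ≈ %ΔP + %ΔQ = (-4.55%) + (+3.8266%) = -0.7235%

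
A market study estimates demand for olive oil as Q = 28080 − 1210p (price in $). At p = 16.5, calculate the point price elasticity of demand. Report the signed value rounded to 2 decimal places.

-2.46

dQ/dp = −1210. At p = 16.5, Q = 28080 − 1210(16.5) = 8115.
Ed = (dQ/dp)·(p/Q) = −1210 × (16.5/8115) = -2.4602…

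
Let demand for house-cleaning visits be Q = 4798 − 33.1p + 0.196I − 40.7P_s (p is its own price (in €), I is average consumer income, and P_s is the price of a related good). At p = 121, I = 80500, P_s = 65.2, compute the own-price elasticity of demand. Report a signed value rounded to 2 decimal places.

At the given values, Q = 4798 − 33.1(121) + 0.196(80500) − 40.7(65.2) = 13917.26.
∂Q/∂p = −33.1.
E = (-33.1) × (121/13917.26) = -0.2877…

-0.29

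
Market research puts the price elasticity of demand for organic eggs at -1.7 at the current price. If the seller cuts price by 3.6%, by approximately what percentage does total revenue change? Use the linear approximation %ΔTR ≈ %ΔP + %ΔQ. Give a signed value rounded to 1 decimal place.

+2.5%

%ΔQ ≈ Ed × %ΔP = (-1.7) × (-3.6%) = +6.1200%
%ΔTR ≈ %ΔP + %ΔQ = (-3.6%) + (+6.1200%) = +2.5200%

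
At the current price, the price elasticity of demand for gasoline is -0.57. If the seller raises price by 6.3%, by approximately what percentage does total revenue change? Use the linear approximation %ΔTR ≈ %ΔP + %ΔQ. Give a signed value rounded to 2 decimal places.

%ΔQ ≈ Ed × %ΔP = (-0.57) × (+6.3%) = -3.5910%
%ΔTR ≈ %ΔP + %ΔQ = (+6.3%) + (-3.5910%) = +2.7090%

+2.71%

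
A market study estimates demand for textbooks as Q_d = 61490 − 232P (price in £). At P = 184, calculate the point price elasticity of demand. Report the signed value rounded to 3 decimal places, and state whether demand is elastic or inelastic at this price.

-2.270; elastic

dQ_d/dP = −232. At P = 184, Q_d = 61490 − 232(184) = 18802.
Ed = (dQ_d/dP)·(P/Q_d) = −232 × (184/18802) = -2.27039…
|Ed| = 2.270 > 1, so demand is elastic.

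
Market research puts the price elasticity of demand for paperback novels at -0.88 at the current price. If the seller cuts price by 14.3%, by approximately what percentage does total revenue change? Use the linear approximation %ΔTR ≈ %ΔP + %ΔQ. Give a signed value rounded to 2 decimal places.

%ΔQ ≈ Ed × %ΔP = (-0.88) × (-14.3%) = +12.5840%
%ΔTR ≈ %ΔP + %ΔQ = (-14.3%) + (+12.5840%) = -1.7160%

-1.72%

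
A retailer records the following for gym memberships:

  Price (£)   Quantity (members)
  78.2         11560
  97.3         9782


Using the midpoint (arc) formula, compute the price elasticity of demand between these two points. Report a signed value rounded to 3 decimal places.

%ΔQ = (9782 − 11560) / [(11560 + 9782)/2] = -1778/10671 = -0.166619…
%ΔP = (97.3 − 78.2) / [(78.2 + 97.3)/2] = 19.1/87.75 = 0.217663…
Arc Ed = %ΔQ / %ΔP = (-1778/10671) / (19.1/87.75) = -0.76549…

-0.765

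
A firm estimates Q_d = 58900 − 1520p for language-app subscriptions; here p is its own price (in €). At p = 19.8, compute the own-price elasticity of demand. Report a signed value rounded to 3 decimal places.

At the given values, Q_d = 58900 − 1520(19.8) = 28804.
∂Q_d/∂p = −1520.
E = (-1520) × (19.8/28804) = -1.04485…

-1.045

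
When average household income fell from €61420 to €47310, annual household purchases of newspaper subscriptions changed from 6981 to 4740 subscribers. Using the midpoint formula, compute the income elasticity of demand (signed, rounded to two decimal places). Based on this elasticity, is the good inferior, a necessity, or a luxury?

%ΔQ = (4740 − 6981)/[( 6981 + 4740)/2] = -2241/5860.5 = -0.382390…
%ΔIncome = (47310 − 61420)/[( 61420 + 47310)/2] = -14110/54365 = -0.259541…
E_income = (-2241/5860.5) / (-14110/54365) = 1.4733…
E_income > 1 ⇒ normal good, luxury.

1.47; luxury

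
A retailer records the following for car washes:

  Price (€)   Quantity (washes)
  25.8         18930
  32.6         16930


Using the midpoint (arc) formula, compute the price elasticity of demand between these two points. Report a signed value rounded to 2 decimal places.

-0.48

%ΔQ = (16930 − 18930) / [(18930 + 16930)/2] = -2000/17930 = -0.111544…
%ΔP = (32.6 − 25.8) / [(25.8 + 32.6)/2] = 6.8/29.2 = 0.232876…
Arc Ed = %ΔQ / %ΔP = (-2000/17930) / (6.8/29.2) = -0.4789…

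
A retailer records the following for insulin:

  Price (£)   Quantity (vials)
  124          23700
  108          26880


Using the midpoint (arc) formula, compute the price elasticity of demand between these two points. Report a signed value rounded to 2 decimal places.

-0.91

%ΔQ = (26880 − 23700) / [(23700 + 26880)/2] = 3180/25290 = 0.125741…
%ΔP = (108 − 124) / [(124 + 108)/2] = -16/116 = -0.137931…
Arc Ed = %ΔQ / %ΔP = (3180/25290) / (-16/116) = -0.9116…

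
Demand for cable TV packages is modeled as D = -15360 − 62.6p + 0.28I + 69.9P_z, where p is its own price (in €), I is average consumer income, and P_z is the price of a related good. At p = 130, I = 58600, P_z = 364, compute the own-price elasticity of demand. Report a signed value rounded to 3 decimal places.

At the given values, D = -15360 − 62.6(130) + 0.28(58600) + 69.9(364) = 18353.6.
∂D/∂p = −62.6.
E = (-62.6) × (130/18353.6) = -0.44340…

-0.443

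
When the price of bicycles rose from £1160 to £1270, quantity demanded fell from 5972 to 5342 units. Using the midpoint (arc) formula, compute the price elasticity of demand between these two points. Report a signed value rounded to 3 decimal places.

-1.230

%ΔQ = (5342 − 5972) / [(5972 + 5342)/2] = -630/5657 = -0.111366…
%ΔP = (1270 − 1160) / [(1160 + 1270)/2] = 110/1215 = 0.090534…
Arc Ed = %ΔQ / %ΔP = (-630/5657) / (110/1215) = -1.23009…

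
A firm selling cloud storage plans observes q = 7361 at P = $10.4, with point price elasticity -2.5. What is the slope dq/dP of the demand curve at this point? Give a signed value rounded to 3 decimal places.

Ed = (dq/dP)·(P/q) ⇒ dq/dP = Ed·q/P = (-2.5)·7361/10.4 = -1769.47115…

-1769.471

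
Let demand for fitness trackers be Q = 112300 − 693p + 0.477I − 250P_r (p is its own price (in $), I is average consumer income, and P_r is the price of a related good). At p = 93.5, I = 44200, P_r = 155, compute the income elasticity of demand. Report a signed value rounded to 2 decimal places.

At the given values, Q = 112300 − 693(93.5) + 0.477(44200) − 250(155) = 29837.9.
∂Q/∂I = 0.477.
E = (0.477) × (44200/29837.9) = 0.7065…

0.71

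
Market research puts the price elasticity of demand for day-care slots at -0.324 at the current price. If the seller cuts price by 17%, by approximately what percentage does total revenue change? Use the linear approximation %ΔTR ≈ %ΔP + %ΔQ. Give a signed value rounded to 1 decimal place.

%ΔQ ≈ Ed × %ΔP = (-0.324) × (-17%) = +5.5080%
%ΔTR ≈ %ΔP + %ΔQ = (-17%) + (+5.5080%) = -11.4920%

-11.5%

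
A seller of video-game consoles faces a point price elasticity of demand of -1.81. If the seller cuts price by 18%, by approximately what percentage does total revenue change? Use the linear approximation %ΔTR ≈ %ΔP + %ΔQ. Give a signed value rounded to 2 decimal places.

+14.58%

%ΔQ ≈ Ed × %ΔP = (-1.81) × (-18%) = +32.5800%
%ΔTR ≈ %ΔP + %ΔQ = (-18%) + (+32.5800%) = +14.5800%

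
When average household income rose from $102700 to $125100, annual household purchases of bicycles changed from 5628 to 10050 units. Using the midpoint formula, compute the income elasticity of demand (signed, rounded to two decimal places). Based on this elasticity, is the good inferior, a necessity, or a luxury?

%ΔQ = (10050 − 5628)/[( 5628 + 10050)/2] = 4422/7839 = 0.564102…
%ΔIncome = (125100 − 102700)/[( 102700 + 125100)/2] = 22400/113900 = 0.196663…
E_income = (4422/7839) / (22400/113900) = 2.8683…
E_income > 1 ⇒ normal good, luxury.

2.87; luxury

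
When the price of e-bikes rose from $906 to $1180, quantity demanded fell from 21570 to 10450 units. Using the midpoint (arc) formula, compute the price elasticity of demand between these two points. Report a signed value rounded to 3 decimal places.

-2.644

%ΔQ = (10450 − 21570) / [(21570 + 10450)/2] = -11120/16010 = -0.694565…
%ΔP = (1180 − 906) / [(906 + 1180)/2] = 274/1043 = 0.262703…
Arc Ed = %ΔQ / %ΔP = (-11120/16010) / (274/1043) = -2.64391…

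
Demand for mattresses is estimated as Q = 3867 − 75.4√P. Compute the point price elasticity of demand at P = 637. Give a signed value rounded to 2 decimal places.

-0.48

dQ/dP = −75.4/(2√P) = -1.49373. At P = 637, Q = 1963.99.
Ed = (dQ/dP)·(P/Q) = (-1.49373) × (637/1963.99) = -0.4844…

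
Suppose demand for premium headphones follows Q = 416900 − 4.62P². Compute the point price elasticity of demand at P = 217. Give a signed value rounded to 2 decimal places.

-2.18

dQ/dP = −2·4.62·P = -2005.08. At P = 217, Q = 199348.82.
Ed = (dQ/dP)·(P/Q) = (-2005.08) × (217/199348.82) = -2.1826…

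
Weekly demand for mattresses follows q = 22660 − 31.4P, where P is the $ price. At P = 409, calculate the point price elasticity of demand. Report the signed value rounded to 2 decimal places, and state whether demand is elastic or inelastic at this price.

dq/dP = −31.4. At P = 409, q = 22660 − 31.4(409) = 9817.4.
Ed = (dq/dP)·(P/q) = −31.4 × (409/9817.4) = -1.3081…
|Ed| = 1.31 > 1, so demand is elastic.

-1.31; elastic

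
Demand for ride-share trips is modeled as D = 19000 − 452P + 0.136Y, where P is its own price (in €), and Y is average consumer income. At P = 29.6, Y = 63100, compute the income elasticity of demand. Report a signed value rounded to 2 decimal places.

0.60

At the given values, D = 19000 − 452(29.6) + 0.136(63100) = 14202.4.
∂D/∂Y = 0.136.
E = (0.136) × (63100/14202.4) = 0.6042…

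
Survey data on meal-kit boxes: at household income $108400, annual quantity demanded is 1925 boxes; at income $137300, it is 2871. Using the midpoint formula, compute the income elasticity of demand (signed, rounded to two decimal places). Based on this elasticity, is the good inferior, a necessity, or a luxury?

%ΔQ = (2871 − 1925)/[( 1925 + 2871)/2] = 946/2398 = 0.394495…
%ΔIncome = (137300 − 108400)/[( 108400 + 137300)/2] = 28900/122850 = 0.235246…
E_income = (946/2398) / (28900/122850) = 1.6769…
E_income > 1 ⇒ normal good, luxury.

1.68; luxury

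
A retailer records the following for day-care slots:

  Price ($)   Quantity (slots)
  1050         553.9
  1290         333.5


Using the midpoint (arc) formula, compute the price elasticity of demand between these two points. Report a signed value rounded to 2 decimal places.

%ΔQ = (333.5 − 553.9) / [(553.9 + 333.5)/2] = -220.4/443.7 = -0.496732…
%ΔP = (1290 − 1050) / [(1050 + 1290)/2] = 240/1170 = 0.205128…
Arc Ed = %ΔQ / %ΔP = (-220.4/443.7) / (240/1170) = -2.4215…

-2.42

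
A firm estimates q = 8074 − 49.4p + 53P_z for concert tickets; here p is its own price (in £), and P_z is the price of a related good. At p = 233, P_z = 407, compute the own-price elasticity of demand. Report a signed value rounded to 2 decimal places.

-0.63

At the given values, q = 8074 − 49.4(233) + 53(407) = 18134.8.
∂q/∂p = −49.4.
E = (-49.4) × (233/18134.8) = -0.6347…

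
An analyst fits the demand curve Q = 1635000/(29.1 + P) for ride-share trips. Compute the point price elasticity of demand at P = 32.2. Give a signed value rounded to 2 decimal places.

-0.53

dQ/dP = −1635000/(29.1 + P)² = -435.108. At P = 32.2, Q = 26672.1.
Ed = (dQ/dP)·(P/Q) = (-435.108) × (32.2/26672.1) = -0.5252…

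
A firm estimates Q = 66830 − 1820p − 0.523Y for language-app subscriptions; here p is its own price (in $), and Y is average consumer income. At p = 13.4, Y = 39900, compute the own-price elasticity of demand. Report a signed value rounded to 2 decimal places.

-1.13

At the given values, Q = 66830 − 1820(13.4) − 0.523(39900) = 21574.3.
∂Q/∂p = −1820.
E = (-1820) × (13.4/21574.3) = -1.1304…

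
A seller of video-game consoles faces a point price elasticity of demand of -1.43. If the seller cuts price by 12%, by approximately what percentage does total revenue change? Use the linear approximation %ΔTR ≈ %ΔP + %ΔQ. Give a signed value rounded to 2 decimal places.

%ΔQ ≈ Ed × %ΔP = (-1.43) × (-12%) = +17.1600%
%ΔTR ≈ %ΔP + %ΔQ = (-12%) + (+17.1600%) = +5.1600%

+5.16%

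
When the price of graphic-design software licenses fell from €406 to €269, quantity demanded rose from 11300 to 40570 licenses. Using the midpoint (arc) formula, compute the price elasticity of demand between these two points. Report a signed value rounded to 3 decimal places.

%ΔQ = (40570 − 11300) / [(11300 + 40570)/2] = 29270/25935 = 1.128590…
%ΔP = (269 − 406) / [(406 + 269)/2] = -137/337.5 = -0.405925…
Arc Ed = %ΔQ / %ΔP = (29270/25935) / (-137/337.5) = -2.78028…

-2.780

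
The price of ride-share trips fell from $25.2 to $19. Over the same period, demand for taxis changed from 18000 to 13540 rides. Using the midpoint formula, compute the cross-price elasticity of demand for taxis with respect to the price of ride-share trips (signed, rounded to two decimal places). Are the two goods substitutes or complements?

%ΔQ_{taxis} = (13540 − 18000)/avg = -4460/15770 = -0.282815…
%ΔP_{ride-share trips} = (19 − 25.2)/avg = -6.2/22.1 = -0.280542…
E_cross = (-4460/15770) / (-6.2/22.1) = 1.0081…
E_cross > 0 ⇒ the goods are substitutes.

1.01; substitutes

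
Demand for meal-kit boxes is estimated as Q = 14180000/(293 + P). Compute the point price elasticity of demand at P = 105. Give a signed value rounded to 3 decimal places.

-0.264

dQ/dP = −14180000/(293 + P)² = -89.5179. At P = 105, Q = 35628.1.
Ed = (dQ/dP)·(P/Q) = (-89.5179) × (105/35628.1) = -0.26381…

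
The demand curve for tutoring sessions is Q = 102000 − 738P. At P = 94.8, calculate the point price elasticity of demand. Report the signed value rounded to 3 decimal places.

-2.184

dQ/dP = −738. At P = 94.8, Q = 102000 − 738(94.8) = 32037.6.
Ed = (dQ/dP)·(P/Q) = −738 × (94.8/32037.6) = -2.18375…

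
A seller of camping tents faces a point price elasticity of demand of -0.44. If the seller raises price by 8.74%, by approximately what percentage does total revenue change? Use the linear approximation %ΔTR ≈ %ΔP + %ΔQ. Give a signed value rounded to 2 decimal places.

%ΔQ ≈ Ed × %ΔP = (-0.44) × (+8.74%) = -3.8456%
%ΔTR ≈ %ΔP + %ΔQ = (+8.74%) + (-3.8456%) = +4.8944%

+4.89%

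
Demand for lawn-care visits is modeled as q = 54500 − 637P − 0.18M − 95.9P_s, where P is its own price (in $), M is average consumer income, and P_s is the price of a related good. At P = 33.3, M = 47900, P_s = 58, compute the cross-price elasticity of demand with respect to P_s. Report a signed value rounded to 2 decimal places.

At the given values, q = 54500 − 637(33.3) − 0.18(47900) − 95.9(58) = 19103.7.
∂q/∂P_s = -95.9.
E = (-95.9) × (58/19103.7) = -0.2911…

-0.29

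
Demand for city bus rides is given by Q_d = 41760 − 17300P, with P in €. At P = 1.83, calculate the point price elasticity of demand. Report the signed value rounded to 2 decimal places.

dQ_d/dP = −17300. At P = 1.83, Q_d = 41760 − 17300(1.83) = 10101.
Ed = (dQ_d/dP)·(P/Q_d) = −17300 × (1.83/10101) = -3.1342…

-3.13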